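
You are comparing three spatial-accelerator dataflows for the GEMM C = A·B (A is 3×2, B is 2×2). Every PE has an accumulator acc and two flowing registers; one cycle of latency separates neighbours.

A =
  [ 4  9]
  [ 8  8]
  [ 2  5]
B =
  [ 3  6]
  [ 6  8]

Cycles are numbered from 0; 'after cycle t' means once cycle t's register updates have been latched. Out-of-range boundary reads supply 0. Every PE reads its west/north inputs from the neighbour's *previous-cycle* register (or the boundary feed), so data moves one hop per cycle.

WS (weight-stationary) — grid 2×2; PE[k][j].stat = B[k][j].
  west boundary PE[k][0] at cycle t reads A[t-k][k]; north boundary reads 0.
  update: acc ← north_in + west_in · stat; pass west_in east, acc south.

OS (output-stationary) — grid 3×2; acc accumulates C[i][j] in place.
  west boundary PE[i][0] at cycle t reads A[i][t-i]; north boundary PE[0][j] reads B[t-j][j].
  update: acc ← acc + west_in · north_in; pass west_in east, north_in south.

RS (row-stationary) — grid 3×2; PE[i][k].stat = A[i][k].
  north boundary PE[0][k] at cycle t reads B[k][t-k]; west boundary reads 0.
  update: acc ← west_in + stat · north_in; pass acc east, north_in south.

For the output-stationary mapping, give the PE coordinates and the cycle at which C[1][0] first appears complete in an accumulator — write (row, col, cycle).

Under OS, C[1][0] lands at PE[1][0]:
  t=0 PE[1][0]: acc=0 h=0 v=0
  t=1 PE[1][0]: acc=24 h=8 v=3
  t=2 PE[1][0]: acc=72 h=8 v=6

(row, col, cycle) = (1, 0, 2)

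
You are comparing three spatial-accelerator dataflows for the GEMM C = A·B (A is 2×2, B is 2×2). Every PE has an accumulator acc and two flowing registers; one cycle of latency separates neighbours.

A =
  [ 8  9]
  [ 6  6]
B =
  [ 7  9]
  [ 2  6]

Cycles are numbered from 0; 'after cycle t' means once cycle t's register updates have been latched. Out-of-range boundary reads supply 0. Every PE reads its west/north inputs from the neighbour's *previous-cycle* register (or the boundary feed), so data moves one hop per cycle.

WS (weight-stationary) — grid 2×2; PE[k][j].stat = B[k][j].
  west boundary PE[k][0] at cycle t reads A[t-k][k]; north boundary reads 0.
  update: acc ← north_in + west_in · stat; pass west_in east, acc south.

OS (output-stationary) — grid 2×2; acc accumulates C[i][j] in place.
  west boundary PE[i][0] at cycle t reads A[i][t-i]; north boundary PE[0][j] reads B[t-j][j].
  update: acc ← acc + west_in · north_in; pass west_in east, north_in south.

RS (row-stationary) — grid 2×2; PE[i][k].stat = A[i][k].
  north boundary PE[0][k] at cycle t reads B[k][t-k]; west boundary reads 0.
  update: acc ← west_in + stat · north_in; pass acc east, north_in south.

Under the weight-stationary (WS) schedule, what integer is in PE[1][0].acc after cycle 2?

WS 2×2: PE[1][0] cycle-by-cycle (with neighbour feeds):
  cycle 0: PE[0][0] → acc 56, east 8, south 56
  cycle 0: PE[1][0] → acc 0, east 0, south 0
  cycle 1: PE[0][0] → acc 42, east 6, south 42
  cycle 1: PE[1][0] → acc 74, east 9, south 74
  cycle 2: PE[0][0] → acc 0, east 0, south 0
  cycle 2: PE[1][0] → acc 54, east 6, south 54

PE[1][0].acc = 54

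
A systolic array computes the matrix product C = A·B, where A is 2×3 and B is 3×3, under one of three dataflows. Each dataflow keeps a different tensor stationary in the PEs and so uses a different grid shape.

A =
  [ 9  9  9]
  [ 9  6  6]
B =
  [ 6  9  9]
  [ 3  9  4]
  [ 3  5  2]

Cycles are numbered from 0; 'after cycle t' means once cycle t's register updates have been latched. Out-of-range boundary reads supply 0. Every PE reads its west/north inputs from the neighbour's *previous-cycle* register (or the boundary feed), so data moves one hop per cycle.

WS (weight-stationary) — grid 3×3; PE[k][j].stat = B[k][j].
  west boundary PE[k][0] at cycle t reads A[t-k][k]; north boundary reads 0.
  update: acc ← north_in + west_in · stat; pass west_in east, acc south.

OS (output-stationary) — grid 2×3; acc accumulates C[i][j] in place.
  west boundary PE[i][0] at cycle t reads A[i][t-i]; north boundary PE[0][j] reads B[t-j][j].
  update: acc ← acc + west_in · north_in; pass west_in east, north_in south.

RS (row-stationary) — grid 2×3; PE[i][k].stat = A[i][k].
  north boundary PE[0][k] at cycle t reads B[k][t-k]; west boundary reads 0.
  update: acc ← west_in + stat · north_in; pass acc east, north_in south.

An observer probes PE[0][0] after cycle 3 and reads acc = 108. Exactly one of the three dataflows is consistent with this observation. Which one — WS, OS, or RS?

Under WS (3×3), PE[0][0]:
  after 0 — PE[0][0] acc=54, pass-E 9, pass-S 54
  after 1 — PE[0][0] acc=54, pass-E 9, pass-S 54
  after 2 — PE[0][0] acc=0, pass-E 0, pass-S 0
  after 3 — PE[0][0] acc=0, pass-E 0, pass-S 0
Under OS (2×3), PE[0][0]:
  after 0 — PE[0][0] acc=54, pass-E 9, pass-S 6
  after 1 — PE[0][0] acc=81, pass-E 9, pass-S 3
  after 2 — PE[0][0] acc=108, pass-E 9, pass-S 3
  after 3 — PE[0][0] acc=108, pass-E 0, pass-S 0
Under RS (2×3), PE[0][0]:
  after 0 — PE[0][0] acc=54, pass-E 54, pass-S 6
  after 1 — PE[0][0] acc=81, pass-E 81, pass-S 9
  after 2 — PE[0][0] acc=81, pass-E 81, pass-S 9
  after 3 — PE[0][0] acc=0, pass-E 0, pass-S 0

dataflow = OS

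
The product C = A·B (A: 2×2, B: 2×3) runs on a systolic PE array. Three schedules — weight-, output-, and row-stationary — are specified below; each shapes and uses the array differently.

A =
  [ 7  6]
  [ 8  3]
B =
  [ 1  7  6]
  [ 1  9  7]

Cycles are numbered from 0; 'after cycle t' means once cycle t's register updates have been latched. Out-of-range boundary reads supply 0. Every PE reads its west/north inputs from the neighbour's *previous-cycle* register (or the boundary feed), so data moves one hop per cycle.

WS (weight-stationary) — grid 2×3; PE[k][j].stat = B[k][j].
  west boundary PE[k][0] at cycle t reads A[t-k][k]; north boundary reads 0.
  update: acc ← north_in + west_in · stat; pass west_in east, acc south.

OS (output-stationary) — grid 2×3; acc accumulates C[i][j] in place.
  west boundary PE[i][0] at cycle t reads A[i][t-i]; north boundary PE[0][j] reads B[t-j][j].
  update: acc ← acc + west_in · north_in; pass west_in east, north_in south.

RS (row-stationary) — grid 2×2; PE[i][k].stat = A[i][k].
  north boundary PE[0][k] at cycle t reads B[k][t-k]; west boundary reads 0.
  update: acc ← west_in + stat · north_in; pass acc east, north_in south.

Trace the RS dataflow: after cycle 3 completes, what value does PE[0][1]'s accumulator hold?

PE[0][1].acc = 84

RS (2×2). Following PE[0][1] plus its west/north inputs:
  [0] (0,0) acc=7 (h:7 v:1)
  [0] (0,1) acc=0 (h:0 v:0)
  [1] (0,0) acc=49 (h:49 v:7)
  [1] (0,1) acc=13 (h:13 v:1)
  [2] (0,0) acc=42 (h:42 v:6)
  [2] (0,1) acc=103 (h:103 v:9)
  [3] (0,0) acc=0 (h:0 v:0)
  [3] (0,1) acc=84 (h:84 v:7)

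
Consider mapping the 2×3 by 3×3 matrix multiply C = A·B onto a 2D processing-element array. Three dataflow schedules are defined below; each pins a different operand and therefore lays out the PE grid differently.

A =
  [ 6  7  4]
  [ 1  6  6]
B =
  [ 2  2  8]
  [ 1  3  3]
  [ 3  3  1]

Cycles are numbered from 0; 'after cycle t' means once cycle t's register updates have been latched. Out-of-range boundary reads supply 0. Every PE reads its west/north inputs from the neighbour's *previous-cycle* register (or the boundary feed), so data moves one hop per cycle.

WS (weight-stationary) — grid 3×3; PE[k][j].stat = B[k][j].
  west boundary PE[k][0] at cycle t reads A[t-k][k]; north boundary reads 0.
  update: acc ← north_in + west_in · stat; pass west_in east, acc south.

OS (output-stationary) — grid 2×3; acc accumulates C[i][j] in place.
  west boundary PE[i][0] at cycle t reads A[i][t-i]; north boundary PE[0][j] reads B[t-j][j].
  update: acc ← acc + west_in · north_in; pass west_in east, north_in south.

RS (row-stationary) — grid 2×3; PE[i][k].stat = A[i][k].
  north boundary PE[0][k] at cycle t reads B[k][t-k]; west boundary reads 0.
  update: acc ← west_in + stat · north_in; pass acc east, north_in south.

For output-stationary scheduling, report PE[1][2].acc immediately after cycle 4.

PE[1][2].acc = 26

OS (2×3). Following PE[1][2] plus its west/north inputs:
  [0] (0,2) acc=0 (h:0 v:0)
  [0] (1,1) acc=0 (h:0 v:0)
  [0] (1,2) acc=0 (h:0 v:0)
  [1] (0,2) acc=0 (h:0 v:0)
  [1] (1,1) acc=0 (h:0 v:0)
  [1] (1,2) acc=0 (h:0 v:0)
  [2] (0,2) acc=48 (h:6 v:8)
  [2] (1,1) acc=2 (h:1 v:2)
  [2] (1,2) acc=0 (h:0 v:0)
  [3] (0,2) acc=69 (h:7 v:3)
  [3] (1,1) acc=20 (h:6 v:3)
  [3] (1,2) acc=8 (h:1 v:8)
  [4] (0,2) acc=73 (h:4 v:1)
  [4] (1,1) acc=38 (h:6 v:3)
  [4] (1,2) acc=26 (h:6 v:3)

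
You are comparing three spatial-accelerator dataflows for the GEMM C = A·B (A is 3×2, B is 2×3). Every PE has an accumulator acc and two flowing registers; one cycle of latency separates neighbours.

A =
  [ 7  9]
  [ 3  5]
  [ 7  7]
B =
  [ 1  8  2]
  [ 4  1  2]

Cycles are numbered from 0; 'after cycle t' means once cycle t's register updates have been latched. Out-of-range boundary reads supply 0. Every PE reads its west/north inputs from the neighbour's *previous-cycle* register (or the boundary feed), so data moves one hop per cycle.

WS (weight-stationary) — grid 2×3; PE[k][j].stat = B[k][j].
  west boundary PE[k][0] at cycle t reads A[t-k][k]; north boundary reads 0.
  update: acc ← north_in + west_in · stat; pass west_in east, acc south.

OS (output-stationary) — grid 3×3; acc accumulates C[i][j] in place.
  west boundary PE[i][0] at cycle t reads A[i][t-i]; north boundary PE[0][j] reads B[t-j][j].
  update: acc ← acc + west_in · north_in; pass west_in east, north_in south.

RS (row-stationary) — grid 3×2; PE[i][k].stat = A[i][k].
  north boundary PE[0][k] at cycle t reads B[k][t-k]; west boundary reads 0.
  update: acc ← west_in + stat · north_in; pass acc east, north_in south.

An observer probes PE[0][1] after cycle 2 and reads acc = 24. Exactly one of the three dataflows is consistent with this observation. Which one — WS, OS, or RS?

— WS: 2×3; PE[0][1] trace:
  t=0 PE[0][1]: acc=0 h=0 v=0
  t=1 PE[0][1]: acc=56 h=7 v=56
  t=2 PE[0][1]: acc=24 h=3 v=24
— OS: 3×3; PE[0][1] trace:
  t=0 PE[0][1]: acc=0 h=0 v=0
  t=1 PE[0][1]: acc=56 h=7 v=8
  t=2 PE[0][1]: acc=65 h=9 v=1
— RS: 3×2; PE[0][1] trace:
  t=0 PE[0][1]: acc=0 h=0 v=0
  t=1 PE[0][1]: acc=43 h=43 v=4
  t=2 PE[0][1]: acc=65 h=65 v=1

dataflow = WS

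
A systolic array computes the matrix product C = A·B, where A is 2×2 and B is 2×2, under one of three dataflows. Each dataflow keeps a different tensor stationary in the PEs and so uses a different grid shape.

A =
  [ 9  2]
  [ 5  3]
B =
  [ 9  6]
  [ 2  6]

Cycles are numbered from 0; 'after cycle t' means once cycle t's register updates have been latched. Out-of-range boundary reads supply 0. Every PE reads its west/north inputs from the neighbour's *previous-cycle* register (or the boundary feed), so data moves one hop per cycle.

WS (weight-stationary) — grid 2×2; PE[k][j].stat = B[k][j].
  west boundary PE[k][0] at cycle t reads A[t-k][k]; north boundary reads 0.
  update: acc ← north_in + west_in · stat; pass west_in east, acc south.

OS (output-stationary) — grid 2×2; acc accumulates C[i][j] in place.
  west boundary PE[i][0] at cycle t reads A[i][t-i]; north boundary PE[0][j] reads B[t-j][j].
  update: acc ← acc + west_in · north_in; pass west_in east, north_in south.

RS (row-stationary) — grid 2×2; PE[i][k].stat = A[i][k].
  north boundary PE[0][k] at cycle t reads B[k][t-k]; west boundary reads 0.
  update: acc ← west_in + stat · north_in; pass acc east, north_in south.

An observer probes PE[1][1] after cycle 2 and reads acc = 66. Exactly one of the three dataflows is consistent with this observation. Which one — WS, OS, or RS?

WS (2×2 grid), PE[1][1]:
  after 0 — PE[1][1] acc=0, pass-E 0, pass-S 0
  after 1 — PE[1][1] acc=0, pass-E 0, pass-S 0
  after 2 — PE[1][1] acc=66, pass-E 2, pass-S 66
OS (2×2 grid), PE[1][1]:
  after 0 — PE[1][1] acc=0, pass-E 0, pass-S 0
  after 1 — PE[1][1] acc=0, pass-E 0, pass-S 0
  after 2 — PE[1][1] acc=30, pass-E 5, pass-S 6
RS (2×2 grid), PE[1][1]:
  after 0 — PE[1][1] acc=0, pass-E 0, pass-S 0
  after 1 — PE[1][1] acc=0, pass-E 0, pass-S 0
  after 2 — PE[1][1] acc=51, pass-E 51, pass-S 2

dataflow = WS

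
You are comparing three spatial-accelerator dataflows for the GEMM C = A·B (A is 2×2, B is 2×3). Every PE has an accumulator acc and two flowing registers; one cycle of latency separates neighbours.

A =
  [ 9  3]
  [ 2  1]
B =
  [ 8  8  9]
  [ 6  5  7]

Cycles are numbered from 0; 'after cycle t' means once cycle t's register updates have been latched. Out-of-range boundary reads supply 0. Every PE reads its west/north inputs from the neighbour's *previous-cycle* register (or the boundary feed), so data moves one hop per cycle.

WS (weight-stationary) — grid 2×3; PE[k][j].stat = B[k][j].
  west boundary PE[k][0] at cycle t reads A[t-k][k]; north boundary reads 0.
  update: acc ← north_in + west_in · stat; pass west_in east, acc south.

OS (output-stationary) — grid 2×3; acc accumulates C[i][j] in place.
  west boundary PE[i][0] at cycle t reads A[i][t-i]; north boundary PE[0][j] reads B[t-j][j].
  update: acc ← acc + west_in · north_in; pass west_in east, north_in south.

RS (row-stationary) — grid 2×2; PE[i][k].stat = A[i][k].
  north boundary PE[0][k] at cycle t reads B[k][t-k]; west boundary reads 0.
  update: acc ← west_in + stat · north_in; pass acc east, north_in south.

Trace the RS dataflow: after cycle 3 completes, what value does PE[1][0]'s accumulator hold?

PE[1][0].acc = 18

RS (2×2). Following PE[1][0] plus its west/north inputs:
  t=0 PE[0][0]: acc=72 h=72 v=8
  t=0 PE[1][0]: acc=0 h=0 v=0
  t=1 PE[0][0]: acc=72 h=72 v=8
  t=1 PE[1][0]: acc=16 h=16 v=8
  t=2 PE[0][0]: acc=81 h=81 v=9
  t=2 PE[1][0]: acc=16 h=16 v=8
  t=3 PE[0][0]: acc=0 h=0 v=0
  t=3 PE[1][0]: acc=18 h=18 v=9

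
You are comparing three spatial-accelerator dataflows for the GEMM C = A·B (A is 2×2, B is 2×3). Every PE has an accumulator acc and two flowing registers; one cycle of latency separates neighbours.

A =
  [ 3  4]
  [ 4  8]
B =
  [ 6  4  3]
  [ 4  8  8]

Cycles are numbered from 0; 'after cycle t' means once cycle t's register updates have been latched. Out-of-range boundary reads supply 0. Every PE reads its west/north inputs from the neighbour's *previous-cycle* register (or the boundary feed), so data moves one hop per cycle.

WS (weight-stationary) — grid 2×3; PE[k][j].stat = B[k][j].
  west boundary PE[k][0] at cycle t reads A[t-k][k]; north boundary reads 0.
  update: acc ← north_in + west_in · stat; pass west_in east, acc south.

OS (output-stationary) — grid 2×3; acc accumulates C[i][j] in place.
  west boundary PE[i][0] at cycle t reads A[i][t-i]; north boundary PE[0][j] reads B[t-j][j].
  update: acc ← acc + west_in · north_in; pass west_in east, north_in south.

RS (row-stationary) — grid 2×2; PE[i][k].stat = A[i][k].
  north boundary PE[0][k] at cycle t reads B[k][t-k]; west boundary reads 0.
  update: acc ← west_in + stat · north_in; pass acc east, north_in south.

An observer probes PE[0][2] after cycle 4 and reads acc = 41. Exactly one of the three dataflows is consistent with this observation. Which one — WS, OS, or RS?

WS [2×3] PE[0][2] across cycles:
  t=0 PE[0][2]: acc=0 h=0 v=0
  t=1 PE[0][2]: acc=0 h=0 v=0
  t=2 PE[0][2]: acc=9 h=3 v=9
  t=3 PE[0][2]: acc=12 h=4 v=12
  t=4 PE[0][2]: acc=0 h=0 v=0
OS [2×3] PE[0][2] across cycles:
  t=0 PE[0][2]: acc=0 h=0 v=0
  t=1 PE[0][2]: acc=0 h=0 v=0
  t=2 PE[0][2]: acc=9 h=3 v=3
  t=3 PE[0][2]: acc=41 h=4 v=8
  t=4 PE[0][2]: acc=41 h=0 v=0
RS: PE[0][2] is outside its 2×2 grid.

dataflow = OS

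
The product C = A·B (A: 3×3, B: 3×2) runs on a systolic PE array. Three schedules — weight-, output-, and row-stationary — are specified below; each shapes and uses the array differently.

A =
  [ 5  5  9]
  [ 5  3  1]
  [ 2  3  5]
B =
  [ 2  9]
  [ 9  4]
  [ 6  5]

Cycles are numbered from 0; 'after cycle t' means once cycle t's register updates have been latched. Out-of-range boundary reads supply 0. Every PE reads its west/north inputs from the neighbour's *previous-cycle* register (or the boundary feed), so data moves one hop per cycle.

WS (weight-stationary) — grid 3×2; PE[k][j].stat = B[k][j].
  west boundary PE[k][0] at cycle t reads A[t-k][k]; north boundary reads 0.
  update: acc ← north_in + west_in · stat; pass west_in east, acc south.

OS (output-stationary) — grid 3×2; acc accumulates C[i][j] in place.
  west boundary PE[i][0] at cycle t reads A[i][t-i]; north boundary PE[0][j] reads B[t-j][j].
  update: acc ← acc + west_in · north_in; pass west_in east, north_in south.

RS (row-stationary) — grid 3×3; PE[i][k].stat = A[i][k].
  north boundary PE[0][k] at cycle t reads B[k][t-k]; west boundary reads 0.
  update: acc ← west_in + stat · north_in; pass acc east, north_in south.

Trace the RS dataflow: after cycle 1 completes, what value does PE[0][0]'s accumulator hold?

RS 3×3: PE[0][0] cycle-by-cycle (with neighbour feeds):
  c0 r0c0: 10 / 10 / 2
  c1 r0c0: 45 / 45 / 9

PE[0][0].acc = 45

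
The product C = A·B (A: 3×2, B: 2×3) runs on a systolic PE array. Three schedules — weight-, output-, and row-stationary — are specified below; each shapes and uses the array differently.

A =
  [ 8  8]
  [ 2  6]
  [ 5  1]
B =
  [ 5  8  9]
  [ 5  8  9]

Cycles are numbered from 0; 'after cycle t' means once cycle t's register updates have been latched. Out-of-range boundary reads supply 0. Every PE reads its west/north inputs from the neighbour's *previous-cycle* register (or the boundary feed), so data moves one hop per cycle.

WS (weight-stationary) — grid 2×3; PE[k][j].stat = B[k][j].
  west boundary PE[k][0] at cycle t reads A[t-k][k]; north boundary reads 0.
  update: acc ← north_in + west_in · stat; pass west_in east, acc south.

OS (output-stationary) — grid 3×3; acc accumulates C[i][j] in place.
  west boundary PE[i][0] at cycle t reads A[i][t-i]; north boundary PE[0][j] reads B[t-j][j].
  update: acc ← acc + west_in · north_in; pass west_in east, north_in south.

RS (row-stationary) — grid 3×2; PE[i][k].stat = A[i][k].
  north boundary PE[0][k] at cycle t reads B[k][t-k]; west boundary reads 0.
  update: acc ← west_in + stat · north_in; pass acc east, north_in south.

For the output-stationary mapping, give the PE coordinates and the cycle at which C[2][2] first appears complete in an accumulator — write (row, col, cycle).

(row, col, cycle) = (2, 2, 5)

Under OS, C[2][2] lands at PE[2][2]:
  t=0 PE[2][2]: acc=0 h=0 v=0
  t=1 PE[2][2]: acc=0 h=0 v=0
  t=2 PE[2][2]: acc=0 h=0 v=0
  t=3 PE[2][2]: acc=0 h=0 v=0
  t=4 PE[2][2]: acc=45 h=5 v=9
  t=5 PE[2][2]: acc=54 h=1 v=9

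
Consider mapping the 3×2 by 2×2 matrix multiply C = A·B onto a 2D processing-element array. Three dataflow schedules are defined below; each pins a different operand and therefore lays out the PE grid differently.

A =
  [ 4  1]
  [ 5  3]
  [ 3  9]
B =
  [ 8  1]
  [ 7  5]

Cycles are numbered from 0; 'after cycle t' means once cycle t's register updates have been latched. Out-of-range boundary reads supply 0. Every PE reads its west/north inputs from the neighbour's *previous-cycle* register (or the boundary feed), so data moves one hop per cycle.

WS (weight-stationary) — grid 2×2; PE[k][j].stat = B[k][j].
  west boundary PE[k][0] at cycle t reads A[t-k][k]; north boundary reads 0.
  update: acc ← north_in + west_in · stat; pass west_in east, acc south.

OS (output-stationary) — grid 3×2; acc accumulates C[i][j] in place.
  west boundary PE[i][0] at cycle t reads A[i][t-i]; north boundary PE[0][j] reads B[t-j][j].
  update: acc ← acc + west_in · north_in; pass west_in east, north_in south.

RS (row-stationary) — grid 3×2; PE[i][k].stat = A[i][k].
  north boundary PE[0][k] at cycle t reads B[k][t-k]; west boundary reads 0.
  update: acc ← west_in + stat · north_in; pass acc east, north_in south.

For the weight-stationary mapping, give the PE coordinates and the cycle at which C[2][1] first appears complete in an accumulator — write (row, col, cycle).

Under WS, C[2][1] lands at PE[1][1]:
  step 0 · PE1,1: acc=0; fwd→0 fwd↓0
  step 1 · PE1,1: acc=0; fwd→0 fwd↓0
  step 2 · PE1,1: acc=9; fwd→1 fwd↓9
  step 3 · PE1,1: acc=20; fwd→3 fwd↓20
  step 4 · PE1,1: acc=48; fwd→9 fwd↓48

(row, col, cycle) = (1, 1, 4)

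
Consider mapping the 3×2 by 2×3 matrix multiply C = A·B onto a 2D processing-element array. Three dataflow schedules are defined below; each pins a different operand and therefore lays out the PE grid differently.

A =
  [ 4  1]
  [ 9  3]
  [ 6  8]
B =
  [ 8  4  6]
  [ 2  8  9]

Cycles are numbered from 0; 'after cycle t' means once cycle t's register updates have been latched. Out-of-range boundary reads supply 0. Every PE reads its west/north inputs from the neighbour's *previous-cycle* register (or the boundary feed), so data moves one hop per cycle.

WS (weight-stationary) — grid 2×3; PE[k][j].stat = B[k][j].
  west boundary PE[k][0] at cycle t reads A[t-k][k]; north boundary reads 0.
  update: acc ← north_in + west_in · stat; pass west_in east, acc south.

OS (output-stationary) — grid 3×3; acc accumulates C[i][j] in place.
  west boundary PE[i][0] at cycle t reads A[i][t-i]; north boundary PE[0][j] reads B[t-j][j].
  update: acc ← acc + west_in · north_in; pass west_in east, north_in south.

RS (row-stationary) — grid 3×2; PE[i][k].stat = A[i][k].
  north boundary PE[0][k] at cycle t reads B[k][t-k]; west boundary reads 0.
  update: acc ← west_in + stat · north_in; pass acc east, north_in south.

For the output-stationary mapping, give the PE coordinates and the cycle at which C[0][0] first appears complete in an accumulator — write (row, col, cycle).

(row, col, cycle) = (0, 0, 1)

OS: C[0][0] accumulates in PE[0][0]:
  0: (0,0).acc=32  regs=<4,8>
  1: (0,0).acc=34  regs=<1,2>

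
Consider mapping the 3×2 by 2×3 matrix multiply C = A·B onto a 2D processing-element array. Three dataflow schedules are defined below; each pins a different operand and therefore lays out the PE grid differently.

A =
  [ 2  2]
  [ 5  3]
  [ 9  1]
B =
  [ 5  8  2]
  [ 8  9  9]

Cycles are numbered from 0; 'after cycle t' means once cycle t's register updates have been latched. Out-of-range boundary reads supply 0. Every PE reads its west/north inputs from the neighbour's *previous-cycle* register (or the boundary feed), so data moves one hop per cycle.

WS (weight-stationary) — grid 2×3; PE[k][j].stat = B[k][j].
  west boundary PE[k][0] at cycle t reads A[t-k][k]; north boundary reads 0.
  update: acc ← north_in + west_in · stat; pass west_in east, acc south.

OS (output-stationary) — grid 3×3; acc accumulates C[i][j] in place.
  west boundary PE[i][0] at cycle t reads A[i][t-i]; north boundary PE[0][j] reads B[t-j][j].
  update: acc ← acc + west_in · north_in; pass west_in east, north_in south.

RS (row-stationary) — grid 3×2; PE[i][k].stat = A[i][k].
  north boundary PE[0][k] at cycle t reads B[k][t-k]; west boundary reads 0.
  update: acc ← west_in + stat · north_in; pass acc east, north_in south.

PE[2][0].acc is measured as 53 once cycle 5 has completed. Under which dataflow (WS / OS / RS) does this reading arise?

dataflow = OS

WS: PE[2][0] is outside its 2×3 grid.
— OS: 3×3; PE[2][0] trace:
  [0] (2,0) acc=0 (h:0 v:0)
  [1] (2,0) acc=0 (h:0 v:0)
  [2] (2,0) acc=45 (h:9 v:5)
  [3] (2,0) acc=53 (h:1 v:8)
  [4] (2,0) acc=53 (h:0 v:0)
  [5] (2,0) acc=53 (h:0 v:0)
— RS: 3×2; PE[2][0] trace:
  [0] (2,0) acc=0 (h:0 v:0)
  [1] (2,0) acc=0 (h:0 v:0)
  [2] (2,0) acc=45 (h:45 v:5)
  [3] (2,0) acc=72 (h:72 v:8)
  [4] (2,0) acc=18 (h:18 v:2)
  [5] (2,0) acc=0 (h:0 v:0)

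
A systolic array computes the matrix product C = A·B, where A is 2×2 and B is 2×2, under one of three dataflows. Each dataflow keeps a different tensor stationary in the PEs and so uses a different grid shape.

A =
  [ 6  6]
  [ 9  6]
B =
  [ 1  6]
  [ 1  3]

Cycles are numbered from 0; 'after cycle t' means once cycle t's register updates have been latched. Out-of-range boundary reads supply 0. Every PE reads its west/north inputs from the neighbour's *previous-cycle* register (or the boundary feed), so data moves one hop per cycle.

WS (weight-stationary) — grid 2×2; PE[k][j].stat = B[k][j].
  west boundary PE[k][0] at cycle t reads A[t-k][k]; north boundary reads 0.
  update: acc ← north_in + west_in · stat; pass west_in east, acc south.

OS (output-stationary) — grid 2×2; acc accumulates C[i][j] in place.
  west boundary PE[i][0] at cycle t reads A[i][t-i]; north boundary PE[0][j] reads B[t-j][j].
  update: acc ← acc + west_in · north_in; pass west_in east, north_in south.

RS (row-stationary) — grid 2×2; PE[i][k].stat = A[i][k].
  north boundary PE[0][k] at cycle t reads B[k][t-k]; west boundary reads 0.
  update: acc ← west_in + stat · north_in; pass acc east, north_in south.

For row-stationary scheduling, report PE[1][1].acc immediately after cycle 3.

PE[1][1].acc = 72

RS (2×2). Following PE[1][1] plus its west/north inputs:
  cycle 0: PE[0][1] → acc 0, east 0, south 0
  cycle 0: PE[1][0] → acc 0, east 0, south 0
  cycle 0: PE[1][1] → acc 0, east 0, south 0
  cycle 1: PE[0][1] → acc 12, east 12, south 1
  cycle 1: PE[1][0] → acc 9, east 9, south 1
  cycle 1: PE[1][1] → acc 0, east 0, south 0
  cycle 2: PE[0][1] → acc 54, east 54, south 3
  cycle 2: PE[1][0] → acc 54, east 54, south 6
  cycle 2: PE[1][1] → acc 15, east 15, south 1
  cycle 3: PE[0][1] → acc 0, east 0, south 0
  cycle 3: PE[1][0] → acc 0, east 0, south 0
  cycle 3: PE[1][1] → acc 72, east 72, south 3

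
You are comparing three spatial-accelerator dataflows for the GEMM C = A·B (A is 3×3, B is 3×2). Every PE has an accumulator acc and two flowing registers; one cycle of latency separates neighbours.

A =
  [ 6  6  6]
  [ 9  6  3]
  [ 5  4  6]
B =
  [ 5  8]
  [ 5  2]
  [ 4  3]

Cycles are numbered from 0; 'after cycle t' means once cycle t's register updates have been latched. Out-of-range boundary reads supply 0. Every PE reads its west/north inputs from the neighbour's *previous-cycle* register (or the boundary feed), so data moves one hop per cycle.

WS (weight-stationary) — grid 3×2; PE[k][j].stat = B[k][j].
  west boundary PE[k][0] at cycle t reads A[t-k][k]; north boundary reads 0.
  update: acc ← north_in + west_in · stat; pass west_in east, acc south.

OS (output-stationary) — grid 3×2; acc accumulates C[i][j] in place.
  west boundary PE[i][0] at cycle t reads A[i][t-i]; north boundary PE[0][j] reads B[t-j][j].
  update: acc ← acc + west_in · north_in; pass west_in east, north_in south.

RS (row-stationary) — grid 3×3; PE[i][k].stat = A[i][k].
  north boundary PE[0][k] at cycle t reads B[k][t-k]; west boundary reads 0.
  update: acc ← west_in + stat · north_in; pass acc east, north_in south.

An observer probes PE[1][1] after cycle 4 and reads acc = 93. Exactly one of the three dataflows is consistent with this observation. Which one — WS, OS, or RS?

dataflow = OS

— WS: 3×2; PE[1][1] trace:
  @0  [1,1]  acc 0  |  →0  ↓0
  @1  [1,1]  acc 0  |  →0  ↓0
  @2  [1,1]  acc 60  |  →6  ↓60
  @3  [1,1]  acc 84  |  →6  ↓84
  @4  [1,1]  acc 48  |  →4  ↓48
— OS: 3×2; PE[1][1] trace:
  @0  [1,1]  acc 0  |  →0  ↓0
  @1  [1,1]  acc 0  |  →0  ↓0
  @2  [1,1]  acc 72  |  →9  ↓8
  @3  [1,1]  acc 84  |  →6  ↓2
  @4  [1,1]  acc 93  |  →3  ↓3
— RS: 3×3; PE[1][1] trace:
  @0  [1,1]  acc 0  |  →0  ↓0
  @1  [1,1]  acc 0  |  →0  ↓0
  @2  [1,1]  acc 75  |  →75  ↓5
  @3  [1,1]  acc 84  |  →84  ↓2
  @4  [1,1]  acc 0  |  →0  ↓0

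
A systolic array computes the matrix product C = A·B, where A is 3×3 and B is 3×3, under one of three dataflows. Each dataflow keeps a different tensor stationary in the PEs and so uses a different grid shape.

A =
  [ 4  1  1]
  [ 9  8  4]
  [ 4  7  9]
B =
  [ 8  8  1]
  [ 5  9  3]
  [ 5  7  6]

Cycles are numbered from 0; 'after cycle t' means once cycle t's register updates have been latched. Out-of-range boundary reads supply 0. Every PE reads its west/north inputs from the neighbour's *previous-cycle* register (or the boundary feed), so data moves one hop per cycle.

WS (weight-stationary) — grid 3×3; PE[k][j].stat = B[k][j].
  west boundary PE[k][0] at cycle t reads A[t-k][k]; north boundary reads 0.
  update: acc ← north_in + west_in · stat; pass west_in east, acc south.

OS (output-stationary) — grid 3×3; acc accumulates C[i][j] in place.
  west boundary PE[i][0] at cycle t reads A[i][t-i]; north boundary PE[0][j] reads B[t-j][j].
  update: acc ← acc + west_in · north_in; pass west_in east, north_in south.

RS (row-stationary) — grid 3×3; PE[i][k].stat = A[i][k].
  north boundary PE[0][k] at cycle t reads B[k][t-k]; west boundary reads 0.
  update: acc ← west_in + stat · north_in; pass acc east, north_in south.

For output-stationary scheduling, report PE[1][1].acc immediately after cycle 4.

OS (3×3). Following PE[1][1] plus its west/north inputs:
  0: (0,1).acc=0  regs=<0,0>
  0: (1,0).acc=0  regs=<0,0>
  0: (1,1).acc=0  regs=<0,0>
  1: (0,1).acc=32  regs=<4,8>
  1: (1,0).acc=72  regs=<9,8>
  1: (1,1).acc=0  regs=<0,0>
  2: (0,1).acc=41  regs=<1,9>
  2: (1,0).acc=112  regs=<8,5>
  2: (1,1).acc=72  regs=<9,8>
  3: (0,1).acc=48  regs=<1,7>
  3: (1,0).acc=132  regs=<4,5>
  3: (1,1).acc=144  regs=<8,9>
  4: (0,1).acc=48  regs=<0,0>
  4: (1,0).acc=132  regs=<0,0>
  4: (1,1).acc=172  regs=<4,7>

PE[1][1].acc = 172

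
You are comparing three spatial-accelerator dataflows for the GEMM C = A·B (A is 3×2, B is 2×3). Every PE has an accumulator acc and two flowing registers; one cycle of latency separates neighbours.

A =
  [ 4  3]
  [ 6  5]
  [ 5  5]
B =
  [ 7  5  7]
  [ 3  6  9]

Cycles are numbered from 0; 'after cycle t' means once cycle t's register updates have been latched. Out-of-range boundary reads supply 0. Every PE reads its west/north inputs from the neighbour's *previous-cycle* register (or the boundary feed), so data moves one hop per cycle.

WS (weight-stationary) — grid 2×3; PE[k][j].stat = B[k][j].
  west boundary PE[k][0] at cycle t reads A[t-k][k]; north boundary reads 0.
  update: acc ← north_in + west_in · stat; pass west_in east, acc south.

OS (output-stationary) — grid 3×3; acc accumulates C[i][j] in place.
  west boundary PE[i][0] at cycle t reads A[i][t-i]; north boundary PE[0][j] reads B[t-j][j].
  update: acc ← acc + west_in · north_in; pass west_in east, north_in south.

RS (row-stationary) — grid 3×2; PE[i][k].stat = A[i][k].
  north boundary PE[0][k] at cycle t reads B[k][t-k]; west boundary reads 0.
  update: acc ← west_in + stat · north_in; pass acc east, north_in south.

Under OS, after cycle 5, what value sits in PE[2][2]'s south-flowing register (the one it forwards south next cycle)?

register = 9

Tracing OS — 3×3 array, target PE[2][2]:
  [0] (1,2) acc=0 (h:0 v:0)
  [0] (2,1) acc=0 (h:0 v:0)
  [0] (2,2) acc=0 (h:0 v:0)
  [1] (1,2) acc=0 (h:0 v:0)
  [1] (2,1) acc=0 (h:0 v:0)
  [1] (2,2) acc=0 (h:0 v:0)
  [2] (1,2) acc=0 (h:0 v:0)
  [2] (2,1) acc=0 (h:0 v:0)
  [2] (2,2) acc=0 (h:0 v:0)
  [3] (1,2) acc=42 (h:6 v:7)
  [3] (2,1) acc=25 (h:5 v:5)
  [3] (2,2) acc=0 (h:0 v:0)
  [4] (1,2) acc=87 (h:5 v:9)
  [4] (2,1) acc=55 (h:5 v:6)
  [4] (2,2) acc=35 (h:5 v:7)
  [5] (1,2) acc=87 (h:0 v:0)
  [5] (2,1) acc=55 (h:0 v:0)
  [5] (2,2) acc=80 (h:5 v:9)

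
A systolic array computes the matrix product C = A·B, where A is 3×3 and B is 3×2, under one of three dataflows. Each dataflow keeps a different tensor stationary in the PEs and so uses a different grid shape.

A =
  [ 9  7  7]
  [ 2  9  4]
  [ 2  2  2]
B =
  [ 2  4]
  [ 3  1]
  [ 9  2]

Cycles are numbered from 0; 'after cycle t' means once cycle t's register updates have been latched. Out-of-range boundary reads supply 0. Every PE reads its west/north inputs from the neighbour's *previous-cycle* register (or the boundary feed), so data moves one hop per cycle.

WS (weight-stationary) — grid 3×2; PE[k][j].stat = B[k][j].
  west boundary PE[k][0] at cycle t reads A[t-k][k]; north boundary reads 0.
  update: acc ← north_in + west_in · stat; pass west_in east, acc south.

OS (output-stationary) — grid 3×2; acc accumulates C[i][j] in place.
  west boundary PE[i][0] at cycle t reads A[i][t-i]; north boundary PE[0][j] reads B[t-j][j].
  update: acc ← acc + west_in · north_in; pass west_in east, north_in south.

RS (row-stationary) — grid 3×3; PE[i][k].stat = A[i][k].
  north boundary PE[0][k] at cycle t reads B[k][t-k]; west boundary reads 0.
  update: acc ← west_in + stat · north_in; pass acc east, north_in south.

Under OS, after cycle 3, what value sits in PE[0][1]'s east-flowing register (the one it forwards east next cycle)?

register = 7

OS 3×2: PE[0][1] cycle-by-cycle (with neighbour feeds):
  [0] (0,0) acc=18 (h:9 v:2)
  [0] (0,1) acc=0 (h:0 v:0)
  [1] (0,0) acc=39 (h:7 v:3)
  [1] (0,1) acc=36 (h:9 v:4)
  [2] (0,0) acc=102 (h:7 v:9)
  [2] (0,1) acc=43 (h:7 v:1)
  [3] (0,0) acc=102 (h:0 v:0)
  [3] (0,1) acc=57 (h:7 v:2)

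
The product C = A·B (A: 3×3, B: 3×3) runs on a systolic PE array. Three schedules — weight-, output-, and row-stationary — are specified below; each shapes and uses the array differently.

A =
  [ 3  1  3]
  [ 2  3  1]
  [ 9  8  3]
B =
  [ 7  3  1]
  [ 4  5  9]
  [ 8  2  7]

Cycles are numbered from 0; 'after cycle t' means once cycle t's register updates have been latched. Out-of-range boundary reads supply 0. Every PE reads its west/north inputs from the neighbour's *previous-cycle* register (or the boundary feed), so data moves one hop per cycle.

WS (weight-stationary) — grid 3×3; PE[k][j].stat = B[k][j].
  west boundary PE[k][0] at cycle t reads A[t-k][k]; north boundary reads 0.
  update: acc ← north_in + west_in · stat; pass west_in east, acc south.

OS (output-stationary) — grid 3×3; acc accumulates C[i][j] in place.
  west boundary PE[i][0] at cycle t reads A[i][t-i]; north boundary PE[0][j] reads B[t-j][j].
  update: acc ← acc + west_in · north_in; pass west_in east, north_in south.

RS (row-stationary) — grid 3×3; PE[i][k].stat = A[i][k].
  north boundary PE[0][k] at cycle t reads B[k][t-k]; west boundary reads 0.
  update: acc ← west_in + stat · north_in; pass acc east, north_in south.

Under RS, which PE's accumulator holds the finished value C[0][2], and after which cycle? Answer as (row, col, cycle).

(row, col, cycle) = (0, 2, 4)

RS: C[0][2] accumulates in PE[0][2]:
  [0] (0,2) acc=0 (h:0 v:0)
  [1] (0,2) acc=0 (h:0 v:0)
  [2] (0,2) acc=49 (h:49 v:8)
  [3] (0,2) acc=20 (h:20 v:2)
  [4] (0,2) acc=33 (h:33 v:7)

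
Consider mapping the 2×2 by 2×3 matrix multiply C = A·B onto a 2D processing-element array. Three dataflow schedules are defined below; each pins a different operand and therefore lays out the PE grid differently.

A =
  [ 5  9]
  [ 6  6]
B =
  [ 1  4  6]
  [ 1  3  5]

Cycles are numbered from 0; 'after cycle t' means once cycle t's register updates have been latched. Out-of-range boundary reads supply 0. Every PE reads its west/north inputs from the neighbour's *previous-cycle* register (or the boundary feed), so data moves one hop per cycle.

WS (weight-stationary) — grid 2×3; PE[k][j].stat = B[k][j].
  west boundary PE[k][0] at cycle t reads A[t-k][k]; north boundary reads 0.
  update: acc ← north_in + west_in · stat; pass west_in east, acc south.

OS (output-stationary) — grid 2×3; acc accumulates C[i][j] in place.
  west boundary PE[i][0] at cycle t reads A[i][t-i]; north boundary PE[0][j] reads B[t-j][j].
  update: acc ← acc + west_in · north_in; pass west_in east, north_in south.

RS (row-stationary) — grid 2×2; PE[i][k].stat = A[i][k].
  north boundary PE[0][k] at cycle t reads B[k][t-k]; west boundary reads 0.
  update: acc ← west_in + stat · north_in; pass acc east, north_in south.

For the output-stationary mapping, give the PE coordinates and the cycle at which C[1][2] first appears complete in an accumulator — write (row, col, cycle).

OS: C[1][2] accumulates in PE[1][2]:
  after 0 — PE[1][2] acc=0, pass-E 0, pass-S 0
  after 1 — PE[1][2] acc=0, pass-E 0, pass-S 0
  after 2 — PE[1][2] acc=0, pass-E 0, pass-S 0
  after 3 — PE[1][2] acc=36, pass-E 6, pass-S 6
  after 4 — PE[1][2] acc=66, pass-E 6, pass-S 5

(row, col, cycle) = (1, 2, 4)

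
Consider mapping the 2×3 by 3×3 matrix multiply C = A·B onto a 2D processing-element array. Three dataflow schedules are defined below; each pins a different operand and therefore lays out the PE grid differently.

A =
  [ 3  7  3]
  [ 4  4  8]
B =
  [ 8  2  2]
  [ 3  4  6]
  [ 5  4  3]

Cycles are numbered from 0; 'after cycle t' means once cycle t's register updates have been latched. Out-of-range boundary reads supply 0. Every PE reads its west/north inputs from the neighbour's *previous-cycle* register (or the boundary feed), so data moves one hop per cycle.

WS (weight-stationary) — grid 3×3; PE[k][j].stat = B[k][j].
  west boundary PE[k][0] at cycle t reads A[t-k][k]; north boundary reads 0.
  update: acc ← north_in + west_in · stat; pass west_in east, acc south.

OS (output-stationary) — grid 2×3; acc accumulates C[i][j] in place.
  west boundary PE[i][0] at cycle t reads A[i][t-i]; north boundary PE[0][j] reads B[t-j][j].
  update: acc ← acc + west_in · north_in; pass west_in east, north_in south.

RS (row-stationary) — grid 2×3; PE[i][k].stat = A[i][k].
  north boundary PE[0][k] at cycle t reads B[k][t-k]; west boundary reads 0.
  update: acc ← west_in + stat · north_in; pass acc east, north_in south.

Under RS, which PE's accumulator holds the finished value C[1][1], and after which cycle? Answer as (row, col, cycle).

(row, col, cycle) = (1, 2, 4)

RS — PE[1][2] is where C[1][1] collects:
  @0  [1,2]  acc 0  |  →0  ↓0
  @1  [1,2]  acc 0  |  →0  ↓0
  @2  [1,2]  acc 0  |  →0  ↓0
  @3  [1,2]  acc 84  |  →84  ↓5
  @4  [1,2]  acc 56  |  →56  ↓4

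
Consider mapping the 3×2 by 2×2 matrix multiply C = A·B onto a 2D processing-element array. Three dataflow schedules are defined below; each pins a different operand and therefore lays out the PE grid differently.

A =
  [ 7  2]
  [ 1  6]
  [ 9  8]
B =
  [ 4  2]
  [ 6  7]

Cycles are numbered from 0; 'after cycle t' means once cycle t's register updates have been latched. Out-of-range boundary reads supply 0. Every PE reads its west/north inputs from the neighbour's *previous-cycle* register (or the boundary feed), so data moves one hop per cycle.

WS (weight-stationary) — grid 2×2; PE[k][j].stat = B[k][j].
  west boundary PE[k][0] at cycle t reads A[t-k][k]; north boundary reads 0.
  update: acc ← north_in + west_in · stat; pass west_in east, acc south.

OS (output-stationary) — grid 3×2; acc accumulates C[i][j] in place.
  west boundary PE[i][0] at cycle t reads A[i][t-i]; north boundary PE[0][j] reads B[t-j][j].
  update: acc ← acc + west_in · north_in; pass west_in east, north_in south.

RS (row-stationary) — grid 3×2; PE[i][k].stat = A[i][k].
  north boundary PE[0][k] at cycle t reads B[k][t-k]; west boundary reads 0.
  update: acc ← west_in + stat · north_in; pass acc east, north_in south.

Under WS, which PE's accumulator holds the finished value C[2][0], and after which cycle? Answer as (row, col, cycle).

(row, col, cycle) = (1, 0, 3)

Under WS, C[2][0] lands at PE[1][0]:
  cycle 0: PE[1][0] → acc 0, east 0, south 0
  cycle 1: PE[1][0] → acc 40, east 2, south 40
  cycle 2: PE[1][0] → acc 40, east 6, south 40
  cycle 3: PE[1][0] → acc 84, east 8, south 84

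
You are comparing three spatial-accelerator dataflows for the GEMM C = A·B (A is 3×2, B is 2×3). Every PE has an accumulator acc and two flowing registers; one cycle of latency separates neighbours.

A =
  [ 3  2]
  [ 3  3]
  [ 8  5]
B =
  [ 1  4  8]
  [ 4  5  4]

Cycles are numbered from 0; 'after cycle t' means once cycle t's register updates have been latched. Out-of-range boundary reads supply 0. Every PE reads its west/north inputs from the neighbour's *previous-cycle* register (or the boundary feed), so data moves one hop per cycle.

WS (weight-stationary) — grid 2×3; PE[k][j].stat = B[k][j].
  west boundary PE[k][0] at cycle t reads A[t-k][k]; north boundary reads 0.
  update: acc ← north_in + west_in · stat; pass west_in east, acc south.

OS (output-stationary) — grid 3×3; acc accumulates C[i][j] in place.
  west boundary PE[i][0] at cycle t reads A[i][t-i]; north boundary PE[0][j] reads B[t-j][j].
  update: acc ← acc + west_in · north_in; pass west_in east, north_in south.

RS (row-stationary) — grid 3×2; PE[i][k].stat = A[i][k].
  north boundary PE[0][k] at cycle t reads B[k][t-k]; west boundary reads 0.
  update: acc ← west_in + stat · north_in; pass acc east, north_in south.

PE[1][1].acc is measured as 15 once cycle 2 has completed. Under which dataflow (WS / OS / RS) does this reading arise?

WS [2×3] PE[1][1] across cycles:
  after 0 — PE[1][1] acc=0, pass-E 0, pass-S 0
  after 1 — PE[1][1] acc=0, pass-E 0, pass-S 0
  after 2 — PE[1][1] acc=22, pass-E 2, pass-S 22
OS [3×3] PE[1][1] across cycles:
  after 0 — PE[1][1] acc=0, pass-E 0, pass-S 0
  after 1 — PE[1][1] acc=0, pass-E 0, pass-S 0
  after 2 — PE[1][1] acc=12, pass-E 3, pass-S 4
RS [3×2] PE[1][1] across cycles:
  after 0 — PE[1][1] acc=0, pass-E 0, pass-S 0
  after 1 — PE[1][1] acc=0, pass-E 0, pass-S 0
  after 2 — PE[1][1] acc=15, pass-E 15, pass-S 4

dataflow = RS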